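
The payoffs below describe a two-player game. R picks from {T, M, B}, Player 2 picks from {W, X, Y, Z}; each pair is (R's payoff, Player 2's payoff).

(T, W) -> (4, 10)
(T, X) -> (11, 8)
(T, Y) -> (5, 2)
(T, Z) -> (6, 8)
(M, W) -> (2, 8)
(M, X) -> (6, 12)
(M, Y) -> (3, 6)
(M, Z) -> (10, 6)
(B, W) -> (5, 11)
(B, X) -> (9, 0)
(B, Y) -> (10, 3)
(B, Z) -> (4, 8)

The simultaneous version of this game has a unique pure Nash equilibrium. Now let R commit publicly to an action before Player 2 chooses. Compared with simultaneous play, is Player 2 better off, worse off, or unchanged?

better off

Player 2 best-responds to each possible R move:
- T: Player 2 compares 10, 8, 2, 8 and picks W; R would get 4.
- M: Player 2 compares 8, 12, 6, 6 and picks X; R would get 6.
- B: Player 2 compares 11, 0, 3, 8 and picks W; R would get 5.
Among 4, 6, 5, the best is 6 at M. Subgame-perfect outcome: (M, X) with payoffs (6, 12).
Under simultaneous play:
R's best replies: W→B; X→T; Y→B; Z→M.
Player 2's best replies: T→W; M→X; B→W.
Only (B, W) has each player best-responding; Nash payoffs (5, 11).
Player 2 earns 12 sequentially versus 11 at the Nash outcome: better off.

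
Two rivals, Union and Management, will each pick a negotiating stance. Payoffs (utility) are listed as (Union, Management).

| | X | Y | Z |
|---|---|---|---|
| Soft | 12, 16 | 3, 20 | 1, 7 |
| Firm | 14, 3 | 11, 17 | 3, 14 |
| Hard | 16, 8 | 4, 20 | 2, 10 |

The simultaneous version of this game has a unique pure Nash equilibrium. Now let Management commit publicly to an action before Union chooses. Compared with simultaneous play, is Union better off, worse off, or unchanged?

unchanged

Work backward from Union's decision.
- X: BR = Hard, leader payoff 8.
- Y: BR = Firm, leader payoff 17.
- Z: BR = Firm, leader payoff 14.
Among 8, 17, 14, the best is 17 at Y. Subgame-perfect outcome: (Firm, Y) with payoffs (11, 17).
For the simultaneous game, intersect best replies.
Union's best replies: X→Hard; Y→Firm; Z→Firm.
Management's best replies: Soft→Y; Firm→Y; Hard→Y.
The unique mutual best reply is (Firm, Y), giving (11, 17).
Union earns 11 sequentially versus 11 at the Nash outcome: unchanged.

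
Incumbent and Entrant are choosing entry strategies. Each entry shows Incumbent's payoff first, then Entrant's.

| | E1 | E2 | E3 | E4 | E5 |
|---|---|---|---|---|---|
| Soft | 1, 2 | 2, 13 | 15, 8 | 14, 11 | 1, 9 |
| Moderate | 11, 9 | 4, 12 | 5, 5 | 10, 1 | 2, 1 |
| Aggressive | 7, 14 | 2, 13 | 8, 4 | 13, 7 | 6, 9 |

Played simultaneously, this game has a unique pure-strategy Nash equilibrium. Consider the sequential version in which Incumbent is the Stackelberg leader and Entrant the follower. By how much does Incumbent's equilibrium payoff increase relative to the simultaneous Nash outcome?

3

Backward induction with Incumbent moving first.
- Soft: BR = E2, leader payoff 2.
- Moderate: BR = E2, leader payoff 4.
- Aggressive: BR = E1, leader payoff 7.
Among 2, 4, 7, the best is 7 at Aggressive. Subgame-perfect outcome: (Aggressive, E1) with payoffs (7, 14).
Now find the simultaneous Nash equilibrium.
Incumbent's best replies: E1→Moderate; E2→Moderate; E3→Soft; E4→Soft; E5→Aggressive.
Entrant's best replies: Soft→E2; Moderate→E2; Aggressive→E1.
The unique mutual best reply is (Moderate, E2), giving (4, 12).
Incumbent's commitment gain: 7 − 4 = 3.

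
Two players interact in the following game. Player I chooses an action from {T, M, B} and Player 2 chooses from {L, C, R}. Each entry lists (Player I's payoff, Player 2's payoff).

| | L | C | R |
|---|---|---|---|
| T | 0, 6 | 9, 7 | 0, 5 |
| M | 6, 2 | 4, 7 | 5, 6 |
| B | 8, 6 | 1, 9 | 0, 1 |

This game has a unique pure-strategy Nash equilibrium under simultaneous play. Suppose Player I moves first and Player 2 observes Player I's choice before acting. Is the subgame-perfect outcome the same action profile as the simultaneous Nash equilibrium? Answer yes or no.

Solve by backward induction (Player I leads).
- T: Player 2 compares 6, 7, 5 and picks C; Player I would get 9.
- M: Player 2 compares 2, 7, 6 and picks C; Player I would get 4.
- B: Player 2 compares 6, 9, 1 and picks C; Player I would get 1.
Maximizing over 9, 4, 1, Player I chooses T. Subgame-perfect outcome: (T, C) with payoffs (9, 7).
Now find the simultaneous Nash equilibrium.
Player I's best replies: L→B; C→T; R→M.
Player 2's best replies: T→C; M→C; B→C.
The unique mutual best reply is (T, C), giving (9, 7).
Sequential outcome (T, C) coincides with the Nash profile (T, C).

yes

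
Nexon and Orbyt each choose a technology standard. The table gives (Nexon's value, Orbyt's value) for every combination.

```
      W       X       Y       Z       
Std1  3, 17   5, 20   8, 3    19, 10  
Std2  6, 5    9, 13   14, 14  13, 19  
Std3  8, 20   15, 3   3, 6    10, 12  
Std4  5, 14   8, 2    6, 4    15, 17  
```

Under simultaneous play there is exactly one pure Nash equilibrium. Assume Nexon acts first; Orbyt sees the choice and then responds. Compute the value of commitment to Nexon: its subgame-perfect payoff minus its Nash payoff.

7

Work backward from Orbyt's decision.
- Std1 → Orbyt plays X (best of 17, 20, 3, 10); Nexon gets 5.
- Std2 → Orbyt plays Z (best of 5, 13, 14, 19); Nexon gets 13.
- Std3 → Orbyt plays W (best of 20, 3, 6, 12); Nexon gets 8.
- Std4 → Orbyt plays Z (best of 14, 2, 4, 17); Nexon gets 15.
Maximizing over 5, 13, 8, 15, Nexon chooses Std4. Subgame-perfect outcome: (Std4, Z) with payoffs (15, 17).
Now find the simultaneous Nash equilibrium.
Nexon's best replies: W→Std3; X→Std3; Y→Std2; Z→Std1.
Orbyt's best replies: Std1→X; Std2→Z; Std3→W; Std4→Z.
Only (Std3, W) has each player best-responding; Nash payoffs (8, 20).
Nexon's commitment gain: 15 − 8 = 7.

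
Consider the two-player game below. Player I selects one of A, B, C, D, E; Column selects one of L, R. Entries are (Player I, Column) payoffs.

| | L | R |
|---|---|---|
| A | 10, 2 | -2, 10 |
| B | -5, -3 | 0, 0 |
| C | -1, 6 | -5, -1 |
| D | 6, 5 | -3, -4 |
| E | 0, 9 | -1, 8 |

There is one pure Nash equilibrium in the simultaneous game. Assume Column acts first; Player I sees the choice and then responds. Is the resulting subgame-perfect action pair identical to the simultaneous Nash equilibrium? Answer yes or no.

no

Work backward from Player I's decision.
- L: BR = A, leader payoff 2.
- R: BR = B, leader payoff 0.
Maximizing over 2, 0, Column chooses L. Subgame-perfect outcome: (A, L) with payoffs (10, 2).
Under simultaneous play:
Player I's best replies: L→A; R→B.
Column's best replies: A→R; B→R; C→L; D→L; E→L.
The unique mutual best reply is (B, R), giving (0, 0).
Sequential outcome (A, L) differs from the Nash profile (B, R).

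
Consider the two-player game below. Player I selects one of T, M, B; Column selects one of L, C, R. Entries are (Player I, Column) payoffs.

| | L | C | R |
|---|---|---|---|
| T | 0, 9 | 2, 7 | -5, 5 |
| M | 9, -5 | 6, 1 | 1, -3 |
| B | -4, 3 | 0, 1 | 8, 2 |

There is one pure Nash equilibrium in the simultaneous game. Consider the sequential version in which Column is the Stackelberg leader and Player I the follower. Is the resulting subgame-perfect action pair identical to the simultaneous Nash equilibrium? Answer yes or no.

no

Work backward from Player I's decision.
- L → Player I plays M (best of 0, 9, -4); Column gets -5.
- C → Player I plays M (best of 2, 6, 0); Column gets 1.
- R → Player I plays B (best of -5, 1, 8); Column gets 2.
Maximizing over -5, 1, 2, Column chooses R. Subgame-perfect outcome: (B, R) with payoffs (8, 2).
Under simultaneous play:
Player I's best replies: L→M; C→M; R→B.
Column's best replies: T→L; M→C; B→L.
Only (M, C) has each player best-responding; Nash payoffs (6, 1).
Sequential outcome (B, R) differs from the Nash profile (M, C).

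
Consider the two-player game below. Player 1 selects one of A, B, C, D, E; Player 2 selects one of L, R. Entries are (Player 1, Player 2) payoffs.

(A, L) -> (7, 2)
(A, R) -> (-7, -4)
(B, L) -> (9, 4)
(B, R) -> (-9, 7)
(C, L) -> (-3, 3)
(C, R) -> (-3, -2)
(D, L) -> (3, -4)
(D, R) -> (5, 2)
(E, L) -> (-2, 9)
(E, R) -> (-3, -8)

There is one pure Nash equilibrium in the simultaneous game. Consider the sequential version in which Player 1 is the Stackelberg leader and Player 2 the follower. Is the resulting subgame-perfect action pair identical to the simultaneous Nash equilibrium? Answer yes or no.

no

Work backward from Player 2's decision.
- A → Player 2 plays L (best of 2, -4); Player 1 gets 7.
- B → Player 2 plays R (best of 4, 7); Player 1 gets -9.
- C → Player 2 plays L (best of 3, -2); Player 1 gets -3.
- D → Player 2 plays R (best of -4, 2); Player 1 gets 5.
- E → Player 2 plays L (best of 9, -8); Player 1 gets -2.
Among 7, -9, -3, 5, -2, the best is 7 at A. Subgame-perfect outcome: (A, L) with payoffs (7, 2).
Now find the simultaneous Nash equilibrium.
Player 1's best replies: L→B; R→D.
Player 2's best replies: A→L; B→R; C→L; D→R; E→L.
Only (D, R) has each player best-responding; Nash payoffs (5, 2).
Sequential outcome (A, L) differs from the Nash profile (D, R).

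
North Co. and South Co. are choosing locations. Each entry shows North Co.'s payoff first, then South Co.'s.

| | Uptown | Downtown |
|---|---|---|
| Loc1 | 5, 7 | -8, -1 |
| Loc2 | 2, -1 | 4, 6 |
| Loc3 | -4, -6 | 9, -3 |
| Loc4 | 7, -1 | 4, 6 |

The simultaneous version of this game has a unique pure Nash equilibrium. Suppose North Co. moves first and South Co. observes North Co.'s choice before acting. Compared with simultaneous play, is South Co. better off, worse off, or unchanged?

Backward induction with North Co. moving first.
- Loc1 → South Co. plays Uptown (best of 7, -1); North Co. gets 5.
- Loc2 → South Co. plays Downtown (best of -1, 6); North Co. gets 4.
- Loc3 → South Co. plays Downtown (best of -6, -3); North Co. gets 9.
- Loc4 → South Co. plays Downtown (best of -1, 6); North Co. gets 4.
Maximizing over 5, 4, 9, 4, North Co. chooses Loc3. Subgame-perfect outcome: (Loc3, Downtown) with payoffs (9, -3).
Now find the simultaneous Nash equilibrium.
North Co.'s best replies: Uptown→Loc4; Downtown→Loc3.
South Co.'s best replies: Loc1→Uptown; Loc2→Downtown; Loc3→Downtown; Loc4→Downtown.
The unique mutual best reply is (Loc3, Downtown), giving (9, -3).
South Co. earns -3 sequentially versus -3 at the Nash outcome: unchanged.

unchanged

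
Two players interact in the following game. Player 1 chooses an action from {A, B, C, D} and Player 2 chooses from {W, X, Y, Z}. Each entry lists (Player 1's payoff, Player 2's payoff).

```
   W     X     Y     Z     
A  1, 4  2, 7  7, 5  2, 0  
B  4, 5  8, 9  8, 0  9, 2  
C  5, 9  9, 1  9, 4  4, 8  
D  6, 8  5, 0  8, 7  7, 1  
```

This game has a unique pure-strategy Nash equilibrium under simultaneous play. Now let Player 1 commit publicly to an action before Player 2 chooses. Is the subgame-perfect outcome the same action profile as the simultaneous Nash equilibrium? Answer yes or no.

Backward induction with Player 1 moving first.
- A → Player 2 plays X (best of 4, 7, 5, 0); Player 1 gets 2.
- B → Player 2 plays X (best of 5, 9, 0, 2); Player 1 gets 8.
- C → Player 2 plays W (best of 9, 1, 4, 8); Player 1 gets 5.
- D → Player 2 plays W (best of 8, 0, 7, 1); Player 1 gets 6.
Maximizing over 2, 8, 5, 6, Player 1 chooses B. Subgame-perfect outcome: (B, X) with payoffs (8, 9).
Now find the simultaneous Nash equilibrium.
Player 1's best replies: W→D; X→C; Y→C; Z→B.
Player 2's best replies: A→X; B→X; C→W; D→W.
The unique mutual best reply is (D, W), giving (6, 8).
Sequential outcome (B, X) differs from the Nash profile (D, W).

no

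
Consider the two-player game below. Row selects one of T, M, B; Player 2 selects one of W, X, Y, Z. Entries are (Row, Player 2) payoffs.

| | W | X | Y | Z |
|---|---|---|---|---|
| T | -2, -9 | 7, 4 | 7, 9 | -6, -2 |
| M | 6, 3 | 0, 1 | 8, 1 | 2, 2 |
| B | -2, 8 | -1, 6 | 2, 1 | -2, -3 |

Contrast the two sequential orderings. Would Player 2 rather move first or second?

If Row leads: Player 2's best replies are T→Y, M→W, B→W; Row's induced payoffs 7, 6, -2; outcome (T, Y), payoffs (7, 9).
If Player 2 leads: Row's best replies are W→M, X→T, Y→M, Z→M; Player 2's induced payoffs 3, 4, 1, 2; outcome (T, X), payoffs (7, 4).
Player 2 gets 4 moving first and 9 moving second, so Player 2 prefers to move second.

second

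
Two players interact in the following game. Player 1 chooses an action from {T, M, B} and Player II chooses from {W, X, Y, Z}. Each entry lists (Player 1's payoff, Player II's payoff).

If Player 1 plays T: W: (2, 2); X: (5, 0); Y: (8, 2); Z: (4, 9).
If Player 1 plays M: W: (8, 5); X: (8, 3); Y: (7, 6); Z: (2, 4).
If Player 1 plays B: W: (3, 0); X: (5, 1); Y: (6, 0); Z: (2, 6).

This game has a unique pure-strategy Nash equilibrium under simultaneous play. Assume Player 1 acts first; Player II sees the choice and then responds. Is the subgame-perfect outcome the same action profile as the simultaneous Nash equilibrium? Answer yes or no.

no

Player II best-responds to each possible Player 1 move:
- T → Player II plays Z (best of 2, 0, 2, 9); Player 1 gets 4.
- M → Player II plays Y (best of 5, 3, 6, 4); Player 1 gets 7.
- B → Player II plays Z (best of 0, 1, 0, 6); Player 1 gets 2.
Maximizing over 4, 7, 2, Player 1 chooses M. Subgame-perfect outcome: (M, Y) with payoffs (7, 6).
Under simultaneous play:
Player 1's best replies: W→M; X→M; Y→T; Z→T.
Player II's best replies: T→Z; M→Y; B→Z.
The unique mutual best reply is (T, Z), giving (4, 9).
Sequential outcome (M, Y) differs from the Nash profile (T, Z).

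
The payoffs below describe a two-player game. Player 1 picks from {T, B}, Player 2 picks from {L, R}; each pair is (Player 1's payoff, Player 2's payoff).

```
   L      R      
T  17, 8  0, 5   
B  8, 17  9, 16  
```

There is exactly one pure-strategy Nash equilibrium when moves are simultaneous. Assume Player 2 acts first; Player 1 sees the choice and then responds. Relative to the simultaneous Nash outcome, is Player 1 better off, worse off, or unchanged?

worse off

Player 1 best-responds to each possible Player 2 move:
- L: Player 1 compares 17, 8 and picks T; Player 2 would get 8.
- R: Player 1 compares 0, 9 and picks B; Player 2 would get 16.
Among 8, 16, the best is 16 at R. Subgame-perfect outcome: (B, R) with payoffs (9, 16).
Now find the simultaneous Nash equilibrium.
Player 1's best replies: L→T; R→B.
Player 2's best replies: T→L; B→L.
The unique mutual best reply is (T, L), giving (17, 8).
Player 1 earns 9 sequentially versus 17 at the Nash outcome: worse off.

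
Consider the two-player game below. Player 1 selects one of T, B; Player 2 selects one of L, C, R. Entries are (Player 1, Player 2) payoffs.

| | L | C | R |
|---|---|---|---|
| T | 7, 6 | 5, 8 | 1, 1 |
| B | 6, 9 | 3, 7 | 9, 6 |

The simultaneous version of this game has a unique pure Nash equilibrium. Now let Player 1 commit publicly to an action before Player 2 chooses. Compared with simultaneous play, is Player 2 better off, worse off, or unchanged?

better off

Player 2 best-responds to each possible Player 1 move:
- T → Player 2 plays C (best of 6, 8, 1); Player 1 gets 5.
- B → Player 2 plays L (best of 9, 7, 6); Player 1 gets 6.
Player 1's induced payoffs are 5, 6, so Player 1 commits to B. Subgame-perfect outcome: (B, L) with payoffs (6, 9).
Under simultaneous play:
Player 1's best replies: L→T; C→T; R→B.
Player 2's best replies: T→C; B→L.
Only (T, C) has each player best-responding; Nash payoffs (5, 8).
Player 2 earns 9 sequentially versus 8 at the Nash outcome: better off.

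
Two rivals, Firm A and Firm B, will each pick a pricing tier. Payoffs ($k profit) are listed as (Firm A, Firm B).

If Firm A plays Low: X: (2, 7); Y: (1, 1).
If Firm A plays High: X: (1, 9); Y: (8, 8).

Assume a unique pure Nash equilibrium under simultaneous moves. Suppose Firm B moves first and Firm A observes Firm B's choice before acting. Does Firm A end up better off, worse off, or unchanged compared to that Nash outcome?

Backward induction with Firm B moving first.
- X: Firm A compares 2, 1 and picks Low; Firm B would get 7.
- Y: Firm A compares 1, 8 and picks High; Firm B would get 8.
Maximizing over 7, 8, Firm B chooses Y. Subgame-perfect outcome: (High, Y) with payoffs (8, 8).
Now find the simultaneous Nash equilibrium.
Firm A's best replies: X→Low; Y→High.
Firm B's best replies: Low→X; High→X.
Only (Low, X) has each player best-responding; Nash payoffs (2, 7).
Firm A earns 8 sequentially versus 2 at the Nash outcome: better off.

better off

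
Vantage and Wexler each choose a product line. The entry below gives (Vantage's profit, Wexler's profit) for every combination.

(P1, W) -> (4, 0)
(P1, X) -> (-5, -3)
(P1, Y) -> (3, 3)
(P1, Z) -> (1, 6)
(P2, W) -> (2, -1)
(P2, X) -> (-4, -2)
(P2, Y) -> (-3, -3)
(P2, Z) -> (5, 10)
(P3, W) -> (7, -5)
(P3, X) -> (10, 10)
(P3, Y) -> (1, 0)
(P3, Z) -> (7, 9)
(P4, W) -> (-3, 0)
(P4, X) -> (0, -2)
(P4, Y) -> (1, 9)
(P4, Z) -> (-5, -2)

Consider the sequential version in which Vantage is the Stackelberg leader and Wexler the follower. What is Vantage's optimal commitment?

P3

Backward induction with Vantage moving first.
- P1: BR = Z, leader payoff 1.
- P2: BR = Z, leader payoff 5.
- P3: BR = X, leader payoff 10.
- P4: BR = Y, leader payoff 1.
Among 1, 5, 10, 1, the best is 10 at P3. Subgame-perfect outcome: (P3, X) with payoffs (10, 10).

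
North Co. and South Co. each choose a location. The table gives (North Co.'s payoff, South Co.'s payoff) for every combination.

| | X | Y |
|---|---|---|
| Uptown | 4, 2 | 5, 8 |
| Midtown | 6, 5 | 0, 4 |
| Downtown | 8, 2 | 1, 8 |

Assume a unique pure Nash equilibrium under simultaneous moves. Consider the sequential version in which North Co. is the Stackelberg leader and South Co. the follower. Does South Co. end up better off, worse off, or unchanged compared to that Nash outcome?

worse off

Backward induction with North Co. moving first.
- Uptown: BR = Y, leader payoff 5.
- Midtown: BR = X, leader payoff 6.
- Downtown: BR = Y, leader payoff 1.
North Co.'s induced payoffs are 5, 6, 1, so North Co. commits to Midtown. Subgame-perfect outcome: (Midtown, X) with payoffs (6, 5).
Now find the simultaneous Nash equilibrium.
North Co.'s best replies: X→Downtown; Y→Uptown.
South Co.'s best replies: Uptown→Y; Midtown→X; Downtown→Y.
The unique mutual best reply is (Uptown, Y), giving (5, 8).
South Co. earns 5 sequentially versus 8 at the Nash outcome: worse off.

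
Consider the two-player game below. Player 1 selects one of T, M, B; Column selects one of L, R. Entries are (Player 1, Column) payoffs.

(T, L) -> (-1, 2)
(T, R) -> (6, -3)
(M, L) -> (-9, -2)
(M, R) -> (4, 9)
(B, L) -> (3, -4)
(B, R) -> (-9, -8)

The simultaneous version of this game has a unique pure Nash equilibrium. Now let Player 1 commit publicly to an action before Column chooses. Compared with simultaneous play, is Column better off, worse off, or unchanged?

Column best-responds to each possible Player 1 move:
- T: Column compares 2, -3 and picks L; Player 1 would get -1.
- M: Column compares -2, 9 and picks R; Player 1 would get 4.
- B: Column compares -4, -8 and picks L; Player 1 would get 3.
Player 1's induced payoffs are -1, 4, 3, so Player 1 commits to M. Subgame-perfect outcome: (M, R) with payoffs (4, 9).
Under simultaneous play:
Player 1's best replies: L→B; R→T.
Column's best replies: T→L; M→R; B→L.
The unique mutual best reply is (B, L), giving (3, -4).
Column earns 9 sequentially versus -4 at the Nash outcome: better off.

better off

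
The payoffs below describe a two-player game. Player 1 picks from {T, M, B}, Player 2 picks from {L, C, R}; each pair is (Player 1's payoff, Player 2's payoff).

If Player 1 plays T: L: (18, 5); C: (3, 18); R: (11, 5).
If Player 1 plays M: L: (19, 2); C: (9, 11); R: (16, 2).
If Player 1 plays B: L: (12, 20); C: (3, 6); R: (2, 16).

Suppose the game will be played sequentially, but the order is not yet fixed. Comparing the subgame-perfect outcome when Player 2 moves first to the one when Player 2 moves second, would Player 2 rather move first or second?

second

If Player 1 leads: Player 2's best replies are T→C, M→C, B→L; Player 1's induced payoffs 3, 9, 12; outcome (B, L), payoffs (12, 20).
If Player 2 leads: Player 1's best replies are L→M, C→M, R→M; Player 2's induced payoffs 2, 11, 2; outcome (M, C), payoffs (9, 11).
Player 2 gets 11 moving first and 20 moving second, so Player 2 prefers to move second.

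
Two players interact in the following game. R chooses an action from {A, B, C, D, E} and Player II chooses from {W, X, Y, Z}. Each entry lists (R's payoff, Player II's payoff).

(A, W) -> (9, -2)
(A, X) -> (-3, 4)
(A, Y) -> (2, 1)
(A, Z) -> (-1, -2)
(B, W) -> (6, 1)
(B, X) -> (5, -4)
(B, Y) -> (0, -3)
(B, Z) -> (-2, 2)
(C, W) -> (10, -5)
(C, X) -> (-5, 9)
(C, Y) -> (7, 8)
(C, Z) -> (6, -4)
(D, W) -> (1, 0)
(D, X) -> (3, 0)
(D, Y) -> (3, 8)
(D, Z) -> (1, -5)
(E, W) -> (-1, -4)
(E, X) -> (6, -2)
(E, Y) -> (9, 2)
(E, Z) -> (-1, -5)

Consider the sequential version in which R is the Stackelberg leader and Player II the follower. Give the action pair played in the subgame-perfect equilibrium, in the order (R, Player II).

(E, Y)

Player II best-responds to each possible R move:
- A: Player II compares -2, 4, 1, -2 and picks X; R would get -3.
- B: Player II compares 1, -4, -3, 2 and picks Z; R would get -2.
- C: Player II compares -5, 9, 8, -4 and picks X; R would get -5.
- D: Player II compares 0, 0, 8, -5 and picks Y; R would get 3.
- E: Player II compares -4, -2, 2, -5 and picks Y; R would get 9.
Maximizing over -3, -2, -5, 3, 9, R chooses E. Subgame-perfect outcome: (E, Y) with payoffs (9, 2).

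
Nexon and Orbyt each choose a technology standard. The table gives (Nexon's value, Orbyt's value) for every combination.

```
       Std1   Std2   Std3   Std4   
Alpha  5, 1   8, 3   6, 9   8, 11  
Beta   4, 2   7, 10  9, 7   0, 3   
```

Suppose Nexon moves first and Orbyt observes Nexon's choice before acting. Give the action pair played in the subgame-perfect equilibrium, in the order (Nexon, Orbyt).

Work backward from Orbyt's decision.
- Alpha: Orbyt compares 1, 3, 9, 11 and picks Std4; Nexon would get 8.
- Beta: Orbyt compares 2, 10, 7, 3 and picks Std2; Nexon would get 7.
Maximizing over 8, 7, Nexon chooses Alpha. Subgame-perfect outcome: (Alpha, Std4) with payoffs (8, 11).

(Alpha, Std4)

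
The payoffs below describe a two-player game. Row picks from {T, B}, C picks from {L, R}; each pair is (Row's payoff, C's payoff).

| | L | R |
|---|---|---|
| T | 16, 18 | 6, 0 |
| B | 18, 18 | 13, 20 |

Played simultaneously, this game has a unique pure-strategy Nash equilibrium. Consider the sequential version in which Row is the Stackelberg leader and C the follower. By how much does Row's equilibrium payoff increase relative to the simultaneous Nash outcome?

3

Solve by backward induction (Row leads).
- T: BR = L, leader payoff 16.
- B: BR = R, leader payoff 13.
Among 16, 13, the best is 16 at T. Subgame-perfect outcome: (T, L) with payoffs (16, 18).
Under simultaneous play:
Row's best replies: L→B; R→B.
C's best replies: T→L; B→R.
Only (B, R) has each player best-responding; Nash payoffs (13, 20).
Row's commitment gain: 16 − 13 = 3.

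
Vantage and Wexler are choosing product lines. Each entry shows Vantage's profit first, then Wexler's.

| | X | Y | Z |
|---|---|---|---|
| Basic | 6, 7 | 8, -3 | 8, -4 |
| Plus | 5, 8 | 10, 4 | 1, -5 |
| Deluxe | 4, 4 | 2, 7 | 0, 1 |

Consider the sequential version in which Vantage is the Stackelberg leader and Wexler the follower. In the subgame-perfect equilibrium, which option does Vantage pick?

Basic

Solve by backward induction (Vantage leads).
- Basic: BR = X, leader payoff 6.
- Plus: BR = X, leader payoff 5.
- Deluxe: BR = Y, leader payoff 2.
Vantage's induced payoffs are 6, 5, 2, so Vantage commits to Basic. Subgame-perfect outcome: (Basic, X) with payoffs (6, 7).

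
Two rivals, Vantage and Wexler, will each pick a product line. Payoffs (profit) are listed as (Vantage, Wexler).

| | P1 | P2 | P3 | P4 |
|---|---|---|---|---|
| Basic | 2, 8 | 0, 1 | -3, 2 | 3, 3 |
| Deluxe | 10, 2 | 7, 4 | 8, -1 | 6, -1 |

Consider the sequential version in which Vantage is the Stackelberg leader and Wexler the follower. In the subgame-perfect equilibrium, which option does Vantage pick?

Deluxe

Solve by backward induction (Vantage leads).
- Basic: BR = P1, leader payoff 2.
- Deluxe: BR = P2, leader payoff 7.
Among 2, 7, the best is 7 at Deluxe. Subgame-perfect outcome: (Deluxe, P2) with payoffs (7, 4).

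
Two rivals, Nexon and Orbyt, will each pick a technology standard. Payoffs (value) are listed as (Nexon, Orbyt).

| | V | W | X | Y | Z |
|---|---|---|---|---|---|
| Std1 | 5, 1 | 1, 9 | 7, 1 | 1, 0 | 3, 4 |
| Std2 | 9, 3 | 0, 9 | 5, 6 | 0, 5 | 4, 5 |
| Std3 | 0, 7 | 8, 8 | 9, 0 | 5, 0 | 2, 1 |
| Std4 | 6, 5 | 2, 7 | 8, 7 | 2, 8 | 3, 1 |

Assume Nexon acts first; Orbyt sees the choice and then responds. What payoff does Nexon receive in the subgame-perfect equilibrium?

Orbyt best-responds to each possible Nexon move:
- Std1 → Orbyt plays W (best of 1, 9, 1, 0, 4); Nexon gets 1.
- Std2 → Orbyt plays W (best of 3, 9, 6, 5, 5); Nexon gets 0.
- Std3 → Orbyt plays W (best of 7, 8, 0, 0, 1); Nexon gets 8.
- Std4 → Orbyt plays Y (best of 5, 7, 7, 8, 1); Nexon gets 2.
Nexon's induced payoffs are 1, 0, 8, 2, so Nexon commits to Std3. Subgame-perfect outcome: (Std3, W) with payoffs (8, 8).

8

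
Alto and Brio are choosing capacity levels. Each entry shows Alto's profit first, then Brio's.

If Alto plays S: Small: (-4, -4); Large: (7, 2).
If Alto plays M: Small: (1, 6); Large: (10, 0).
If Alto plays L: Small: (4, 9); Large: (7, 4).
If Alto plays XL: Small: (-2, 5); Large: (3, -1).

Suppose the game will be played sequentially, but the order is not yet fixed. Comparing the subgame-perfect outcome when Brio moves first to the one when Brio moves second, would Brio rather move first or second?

If Alto leads: Brio's best replies are S→Large, M→Small, L→Small, XL→Small; Alto's induced payoffs 7, 1, 4, -2; outcome (S, Large), payoffs (7, 2).
If Brio leads: Alto's best replies are Small→L, Large→M; Brio's induced payoffs 9, 0; outcome (L, Small), payoffs (4, 9).
Brio gets 9 moving first and 2 moving second, so Brio prefers to move first.

first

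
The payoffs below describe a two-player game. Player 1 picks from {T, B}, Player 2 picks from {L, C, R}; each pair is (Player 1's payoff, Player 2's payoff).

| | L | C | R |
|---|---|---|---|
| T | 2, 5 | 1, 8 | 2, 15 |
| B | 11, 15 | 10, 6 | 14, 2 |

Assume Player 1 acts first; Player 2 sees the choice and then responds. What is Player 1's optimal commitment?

Work backward from Player 2's decision.
- T: Player 2 compares 5, 8, 15 and picks R; Player 1 would get 2.
- B: Player 2 compares 15, 6, 2 and picks L; Player 1 would get 11.
Player 1's induced payoffs are 2, 11, so Player 1 commits to B. Subgame-perfect outcome: (B, L) with payoffs (11, 15).

B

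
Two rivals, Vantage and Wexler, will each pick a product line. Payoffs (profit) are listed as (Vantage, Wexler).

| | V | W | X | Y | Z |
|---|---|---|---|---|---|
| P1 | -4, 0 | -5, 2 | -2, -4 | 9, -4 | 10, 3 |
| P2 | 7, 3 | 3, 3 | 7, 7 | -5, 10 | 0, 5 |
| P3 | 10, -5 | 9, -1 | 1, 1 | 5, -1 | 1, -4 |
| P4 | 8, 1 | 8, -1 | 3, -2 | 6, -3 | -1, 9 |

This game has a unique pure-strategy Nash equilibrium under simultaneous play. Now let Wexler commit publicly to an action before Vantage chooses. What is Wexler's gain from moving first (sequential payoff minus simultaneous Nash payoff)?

4

Vantage best-responds to each possible Wexler move:
- V: BR = P3, leader payoff -5.
- W: BR = P3, leader payoff -1.
- X: BR = P2, leader payoff 7.
- Y: BR = P1, leader payoff -4.
- Z: BR = P1, leader payoff 3.
Wexler's induced payoffs are -5, -1, 7, -4, 3, so Wexler commits to X. Subgame-perfect outcome: (P2, X) with payoffs (7, 7).
Under simultaneous play:
Vantage's best replies: V→P3; W→P3; X→P2; Y→P1; Z→P1.
Wexler's best replies: P1→Z; P2→Y; P3→X; P4→Z.
Only (P1, Z) has each player best-responding; Nash payoffs (10, 3).
Wexler's commitment gain: 7 − 3 = 4.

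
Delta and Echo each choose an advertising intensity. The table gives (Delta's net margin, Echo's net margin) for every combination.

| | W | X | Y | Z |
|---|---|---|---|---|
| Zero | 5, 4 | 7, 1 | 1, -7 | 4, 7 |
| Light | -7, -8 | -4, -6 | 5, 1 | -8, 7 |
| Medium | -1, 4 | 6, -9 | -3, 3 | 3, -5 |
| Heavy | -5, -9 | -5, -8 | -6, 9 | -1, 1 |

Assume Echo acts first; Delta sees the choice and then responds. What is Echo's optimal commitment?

Z

Backward induction with Echo moving first.
- W → Delta plays Zero (best of 5, -7, -1, -5); Echo gets 4.
- X → Delta plays Zero (best of 7, -4, 6, -5); Echo gets 1.
- Y → Delta plays Light (best of 1, 5, -3, -6); Echo gets 1.
- Z → Delta plays Zero (best of 4, -8, 3, -1); Echo gets 7.
Echo's induced payoffs are 4, 1, 1, 7, so Echo commits to Z. Subgame-perfect outcome: (Zero, Z) with payoffs (4, 7).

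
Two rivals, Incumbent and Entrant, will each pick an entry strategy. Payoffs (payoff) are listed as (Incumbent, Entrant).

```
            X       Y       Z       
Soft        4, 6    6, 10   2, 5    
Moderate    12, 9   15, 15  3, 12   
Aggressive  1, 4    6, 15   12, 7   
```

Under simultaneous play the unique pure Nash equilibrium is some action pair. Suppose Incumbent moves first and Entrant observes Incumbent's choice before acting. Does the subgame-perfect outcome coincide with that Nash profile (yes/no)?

Solve by backward induction (Incumbent leads).
- Soft: Entrant compares 6, 10, 5 and picks Y; Incumbent would get 6.
- Moderate: Entrant compares 9, 15, 12 and picks Y; Incumbent would get 15.
- Aggressive: Entrant compares 4, 15, 7 and picks Y; Incumbent would get 6.
Maximizing over 6, 15, 6, Incumbent chooses Moderate. Subgame-perfect outcome: (Moderate, Y) with payoffs (15, 15).
For the simultaneous game, intersect best replies.
Incumbent's best replies: X→Moderate; Y→Moderate; Z→Aggressive.
Entrant's best replies: Soft→Y; Moderate→Y; Aggressive→Y.
The unique mutual best reply is (Moderate, Y), giving (15, 15).
Sequential outcome (Moderate, Y) coincides with the Nash profile (Moderate, Y).

yes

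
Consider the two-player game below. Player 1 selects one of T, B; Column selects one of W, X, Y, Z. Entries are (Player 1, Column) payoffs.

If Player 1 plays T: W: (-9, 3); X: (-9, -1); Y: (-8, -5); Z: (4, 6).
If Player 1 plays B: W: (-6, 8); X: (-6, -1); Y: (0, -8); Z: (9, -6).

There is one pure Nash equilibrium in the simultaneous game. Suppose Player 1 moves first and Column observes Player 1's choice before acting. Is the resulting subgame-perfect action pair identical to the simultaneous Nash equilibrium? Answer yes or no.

Work backward from Column's decision.
- T → Column plays Z (best of 3, -1, -5, 6); Player 1 gets 4.
- B → Column plays W (best of 8, -1, -8, -6); Player 1 gets -6.
Player 1's induced payoffs are 4, -6, so Player 1 commits to T. Subgame-perfect outcome: (T, Z) with payoffs (4, 6).
For the simultaneous game, intersect best replies.
Player 1's best replies: W→B; X→B; Y→B; Z→B.
Column's best replies: T→Z; B→W.
Only (B, W) has each player best-responding; Nash payoffs (-6, 8).
Sequential outcome (T, Z) differs from the Nash profile (B, W).

no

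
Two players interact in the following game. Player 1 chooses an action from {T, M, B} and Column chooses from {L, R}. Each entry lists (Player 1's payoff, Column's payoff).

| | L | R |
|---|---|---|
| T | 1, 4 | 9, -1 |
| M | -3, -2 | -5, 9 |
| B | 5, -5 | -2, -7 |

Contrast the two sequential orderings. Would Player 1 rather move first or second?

If Player 1 leads: Column's best replies are T→L, M→R, B→L; Player 1's induced payoffs 1, -5, 5; outcome (B, L), payoffs (5, -5).
If Column leads: Player 1's best replies are L→B, R→T; Column's induced payoffs -5, -1; outcome (T, R), payoffs (9, -1).
Player 1 gets 5 moving first and 9 moving second, so Player 1 prefers to move second.

second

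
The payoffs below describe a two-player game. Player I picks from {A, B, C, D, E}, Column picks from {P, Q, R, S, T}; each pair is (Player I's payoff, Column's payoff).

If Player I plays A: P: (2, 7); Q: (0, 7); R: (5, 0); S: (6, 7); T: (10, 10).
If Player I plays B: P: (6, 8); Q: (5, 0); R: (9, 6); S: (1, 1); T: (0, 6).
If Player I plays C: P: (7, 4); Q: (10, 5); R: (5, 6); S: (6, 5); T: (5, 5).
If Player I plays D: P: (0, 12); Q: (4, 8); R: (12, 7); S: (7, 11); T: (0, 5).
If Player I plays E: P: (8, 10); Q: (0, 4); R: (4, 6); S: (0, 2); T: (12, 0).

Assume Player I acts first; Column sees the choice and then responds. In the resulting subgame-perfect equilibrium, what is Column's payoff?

10

Solve by backward induction (Player I leads).
- A → Column plays T (best of 7, 7, 0, 7, 10); Player I gets 10.
- B → Column plays P (best of 8, 0, 6, 1, 6); Player I gets 6.
- C → Column plays R (best of 4, 5, 6, 5, 5); Player I gets 5.
- D → Column plays P (best of 12, 8, 7, 11, 5); Player I gets 0.
- E → Column plays P (best of 10, 4, 6, 2, 0); Player I gets 8.
Among 10, 6, 5, 0, 8, the best is 10 at A. Subgame-perfect outcome: (A, T) with payoffs (10, 10).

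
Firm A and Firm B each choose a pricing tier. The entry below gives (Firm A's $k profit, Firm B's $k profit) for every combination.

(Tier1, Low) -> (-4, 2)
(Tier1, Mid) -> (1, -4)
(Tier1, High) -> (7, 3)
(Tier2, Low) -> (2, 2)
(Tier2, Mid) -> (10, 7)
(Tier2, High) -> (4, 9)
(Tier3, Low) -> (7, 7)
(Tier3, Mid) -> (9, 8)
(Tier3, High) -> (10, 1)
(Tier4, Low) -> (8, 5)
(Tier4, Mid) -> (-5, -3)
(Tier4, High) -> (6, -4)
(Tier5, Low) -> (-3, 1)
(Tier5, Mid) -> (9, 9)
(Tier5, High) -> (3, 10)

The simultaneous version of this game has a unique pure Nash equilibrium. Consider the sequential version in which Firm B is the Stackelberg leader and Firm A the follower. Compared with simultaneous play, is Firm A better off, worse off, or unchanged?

Backward induction with Firm B moving first.
- Low: BR = Tier4, leader payoff 5.
- Mid: BR = Tier2, leader payoff 7.
- High: BR = Tier3, leader payoff 1.
Among 5, 7, 1, the best is 7 at Mid. Subgame-perfect outcome: (Tier2, Mid) with payoffs (10, 7).
For the simultaneous game, intersect best replies.
Firm A's best replies: Low→Tier4; Mid→Tier2; High→Tier3.
Firm B's best replies: Tier1→High; Tier2→High; Tier3→Mid; Tier4→Low; Tier5→High.
Only (Tier4, Low) has each player best-responding; Nash payoffs (8, 5).
Firm A earns 10 sequentially versus 8 at the Nash outcome: better off.

better off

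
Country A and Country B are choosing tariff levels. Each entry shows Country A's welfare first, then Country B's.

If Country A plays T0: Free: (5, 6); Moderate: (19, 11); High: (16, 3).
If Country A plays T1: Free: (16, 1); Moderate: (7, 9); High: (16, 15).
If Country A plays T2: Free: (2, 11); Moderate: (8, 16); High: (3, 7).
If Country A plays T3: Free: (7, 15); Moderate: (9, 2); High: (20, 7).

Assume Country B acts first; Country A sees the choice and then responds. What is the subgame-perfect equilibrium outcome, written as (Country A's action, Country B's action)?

(T0, Moderate)

Backward induction with Country B moving first.
- Free: BR = T1, leader payoff 1.
- Moderate: BR = T0, leader payoff 11.
- High: BR = T3, leader payoff 7.
Among 1, 11, 7, the best is 11 at Moderate. Subgame-perfect outcome: (T0, Moderate) with payoffs (19, 11).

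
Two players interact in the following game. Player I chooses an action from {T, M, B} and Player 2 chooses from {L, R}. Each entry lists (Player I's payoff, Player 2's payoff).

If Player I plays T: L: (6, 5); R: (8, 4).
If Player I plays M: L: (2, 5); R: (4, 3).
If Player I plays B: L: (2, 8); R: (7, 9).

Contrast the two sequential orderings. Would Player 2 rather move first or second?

second

If Player I leads: Player 2's best replies are T→L, M→L, B→R; Player I's induced payoffs 6, 2, 7; outcome (B, R), payoffs (7, 9).
If Player 2 leads: Player I's best replies are L→T, R→T; Player 2's induced payoffs 5, 4; outcome (T, L), payoffs (6, 5).
Player 2 gets 5 moving first and 9 moving second, so Player 2 prefers to move second.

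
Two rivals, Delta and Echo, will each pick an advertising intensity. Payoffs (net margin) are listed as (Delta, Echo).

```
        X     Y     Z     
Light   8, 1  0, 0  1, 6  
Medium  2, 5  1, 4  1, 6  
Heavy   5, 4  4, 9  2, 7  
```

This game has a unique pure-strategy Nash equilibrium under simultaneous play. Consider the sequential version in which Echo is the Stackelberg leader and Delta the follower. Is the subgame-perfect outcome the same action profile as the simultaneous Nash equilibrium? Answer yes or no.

yes

Backward induction with Echo moving first.
- X: Delta compares 8, 2, 5 and picks Light; Echo would get 1.
- Y: Delta compares 0, 1, 4 and picks Heavy; Echo would get 9.
- Z: Delta compares 1, 1, 2 and picks Heavy; Echo would get 7.
Among 1, 9, 7, the best is 9 at Y. Subgame-perfect outcome: (Heavy, Y) with payoffs (4, 9).
Under simultaneous play:
Delta's best replies: X→Light; Y→Heavy; Z→Heavy.
Echo's best replies: Light→Z; Medium→Z; Heavy→Y.
Only (Heavy, Y) has each player best-responding; Nash payoffs (4, 9).
Sequential outcome (Heavy, Y) coincides with the Nash profile (Heavy, Y).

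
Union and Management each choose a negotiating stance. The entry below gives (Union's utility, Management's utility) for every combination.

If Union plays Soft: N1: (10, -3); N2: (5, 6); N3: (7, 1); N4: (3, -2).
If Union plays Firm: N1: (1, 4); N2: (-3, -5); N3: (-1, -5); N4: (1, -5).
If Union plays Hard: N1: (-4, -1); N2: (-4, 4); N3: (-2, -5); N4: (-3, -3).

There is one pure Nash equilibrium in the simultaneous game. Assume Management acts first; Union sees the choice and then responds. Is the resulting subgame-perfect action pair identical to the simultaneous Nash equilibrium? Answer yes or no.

yes

Solve by backward induction (Management leads).
- N1: BR = Soft, leader payoff -3.
- N2: BR = Soft, leader payoff 6.
- N3: BR = Soft, leader payoff 1.
- N4: BR = Soft, leader payoff -2.
Maximizing over -3, 6, 1, -2, Management chooses N2. Subgame-perfect outcome: (Soft, N2) with payoffs (5, 6).
Now find the simultaneous Nash equilibrium.
Union's best replies: N1→Soft; N2→Soft; N3→Soft; N4→Soft.
Management's best replies: Soft→N2; Firm→N1; Hard→N2.
Only (Soft, N2) has each player best-responding; Nash payoffs (5, 6).
Sequential outcome (Soft, N2) coincides with the Nash profile (Soft, N2).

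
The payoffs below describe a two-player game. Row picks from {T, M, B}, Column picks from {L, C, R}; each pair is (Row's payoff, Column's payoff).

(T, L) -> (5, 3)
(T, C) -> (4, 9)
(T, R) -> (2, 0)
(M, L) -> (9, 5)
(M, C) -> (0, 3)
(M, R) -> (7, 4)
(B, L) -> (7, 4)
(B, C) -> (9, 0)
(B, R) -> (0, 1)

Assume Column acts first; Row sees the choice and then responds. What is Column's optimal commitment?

Solve by backward induction (Column leads).
- L: Row compares 5, 9, 7 and picks M; Column would get 5.
- C: Row compares 4, 0, 9 and picks B; Column would get 0.
- R: Row compares 2, 7, 0 and picks M; Column would get 4.
Maximizing over 5, 0, 4, Column chooses L. Subgame-perfect outcome: (M, L) with payoffs (9, 5).

L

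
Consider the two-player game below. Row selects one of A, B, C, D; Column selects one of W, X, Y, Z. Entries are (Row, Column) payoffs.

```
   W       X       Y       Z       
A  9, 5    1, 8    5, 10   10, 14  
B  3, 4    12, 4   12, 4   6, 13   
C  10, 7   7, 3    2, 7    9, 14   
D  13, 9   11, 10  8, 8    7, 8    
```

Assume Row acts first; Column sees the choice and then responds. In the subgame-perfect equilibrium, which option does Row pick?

D

Backward induction with Row moving first.
- A: Column compares 5, 8, 10, 14 and picks Z; Row would get 10.
- B: Column compares 4, 4, 4, 13 and picks Z; Row would get 6.
- C: Column compares 7, 3, 7, 14 and picks Z; Row would get 9.
- D: Column compares 9, 10, 8, 8 and picks X; Row would get 11.
Among 10, 6, 9, 11, the best is 11 at D. Subgame-perfect outcome: (D, X) with payoffs (11, 10).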